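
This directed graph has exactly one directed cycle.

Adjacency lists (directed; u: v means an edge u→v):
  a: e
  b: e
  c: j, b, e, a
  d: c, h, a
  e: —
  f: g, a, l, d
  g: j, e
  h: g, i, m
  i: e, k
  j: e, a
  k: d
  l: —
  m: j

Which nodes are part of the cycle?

DFS with gray/black marking from d:
d gray
  c gray
    j gray
      e gray
      e black
      a gray
        a→e: e black — skip
      a black
    j black
    b gray
      b→e: e black — skip
    b black
    c→e: e black — skip
    c→a: a black — skip
  c black
  h gray
    g gray
      g→j: j black — skip
      g→e: e black — skip
    g black
    i gray
      i→e: e black — skip
      k gray
        k→d: d is gray → back edge
Back edge closes the cycle d → h → i → k → d; its vertices are {d, h, i, k}.

d, h, i, k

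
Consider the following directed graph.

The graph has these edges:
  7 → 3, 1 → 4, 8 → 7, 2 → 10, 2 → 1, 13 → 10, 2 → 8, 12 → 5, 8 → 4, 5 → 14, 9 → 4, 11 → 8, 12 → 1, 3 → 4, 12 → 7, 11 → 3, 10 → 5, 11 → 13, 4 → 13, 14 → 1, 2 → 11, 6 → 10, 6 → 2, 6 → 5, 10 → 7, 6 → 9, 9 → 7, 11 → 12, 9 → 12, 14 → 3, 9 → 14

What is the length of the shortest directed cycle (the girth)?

5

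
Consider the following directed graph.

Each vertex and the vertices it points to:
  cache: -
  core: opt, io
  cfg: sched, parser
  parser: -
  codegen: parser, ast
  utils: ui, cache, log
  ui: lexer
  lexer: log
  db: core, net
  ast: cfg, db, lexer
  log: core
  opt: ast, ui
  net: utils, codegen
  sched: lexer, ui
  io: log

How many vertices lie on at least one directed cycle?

A vertex is on a directed cycle iff it belongs to a strongly connected component of size ≥ 2 (or has a self-loop).
The vertices on cycles are {db, io, ui, ast, cfg, log, net, opt, core, lexer, sched, utils, codegen} — 13 in total.

13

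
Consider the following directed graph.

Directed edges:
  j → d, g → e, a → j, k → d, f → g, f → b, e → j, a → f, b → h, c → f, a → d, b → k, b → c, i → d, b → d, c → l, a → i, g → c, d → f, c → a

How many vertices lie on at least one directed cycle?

10

A vertex is on a directed cycle iff it belongs to a strongly connected component of size ≥ 2 (or has a self-loop).
The vertices on cycles are {a, b, c, d, e, f, g, i, j, k} — 10 in total.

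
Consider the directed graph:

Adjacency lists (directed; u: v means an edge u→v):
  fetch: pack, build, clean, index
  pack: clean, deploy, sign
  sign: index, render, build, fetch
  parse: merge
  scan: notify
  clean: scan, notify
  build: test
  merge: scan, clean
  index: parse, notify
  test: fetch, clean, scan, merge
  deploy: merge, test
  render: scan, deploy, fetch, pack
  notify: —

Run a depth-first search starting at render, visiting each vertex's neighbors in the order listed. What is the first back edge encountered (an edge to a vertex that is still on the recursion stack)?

pack->deploy

DFS from render (visiting each vertex's neighbors in the order listed); mark gray on enter, black on exit:
render gray
  scan gray
    notify gray
    notify black
  scan black
  deploy gray
    merge gray
      merge→scan: scan black — skip
      clean gray
        clean→scan: scan black — skip
        clean→notify: notify black — skip
      clean black
    merge black
    test gray
      fetch gray
        pack gray
          pack→clean: clean black — skip
          pack→deploy: deploy is gray → back edge
First back edge: pack → deploy.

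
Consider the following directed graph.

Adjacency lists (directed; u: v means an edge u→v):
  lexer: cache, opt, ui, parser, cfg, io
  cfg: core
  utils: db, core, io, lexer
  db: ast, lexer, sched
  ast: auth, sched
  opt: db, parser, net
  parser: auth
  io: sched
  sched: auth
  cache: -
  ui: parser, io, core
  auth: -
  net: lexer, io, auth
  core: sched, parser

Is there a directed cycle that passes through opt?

Yes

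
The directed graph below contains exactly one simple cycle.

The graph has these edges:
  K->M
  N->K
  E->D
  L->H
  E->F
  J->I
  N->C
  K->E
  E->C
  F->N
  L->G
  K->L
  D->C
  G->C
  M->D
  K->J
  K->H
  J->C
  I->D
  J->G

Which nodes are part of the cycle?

DFS with gray/black marking from K:
K gray
  E gray
    C gray
    C black
    D gray
      D→C: C black — skip
    D black
    F gray
      N gray
        N→K: K is gray → back edge
Back edge closes the cycle K → E → F → N → K; its vertices are {E, F, K, N}.

E, F, K, N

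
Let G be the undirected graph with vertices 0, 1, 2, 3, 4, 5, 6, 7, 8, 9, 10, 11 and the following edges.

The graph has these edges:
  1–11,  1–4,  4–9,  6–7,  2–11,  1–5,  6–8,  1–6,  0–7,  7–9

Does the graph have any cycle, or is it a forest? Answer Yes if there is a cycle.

Yes

DFS, tracking each vertex's parent; an edge to a visited non-parent vertex closes a cycle.
Start from 11:
visit 11 (parent –)
  visit 1 (parent 11)
    visit 5 (parent 1)
      5–1: parent, skip
    1–11: parent, skip
    visit 4 (parent 1)
      visit 9 (parent 4)
        visit 7 (parent 9)
          visit 6 (parent 7)
            6–1: 1 visited and ≠ parent → cycle
Cycle: 1 – 4 – 9 – 7 – 6 – 1.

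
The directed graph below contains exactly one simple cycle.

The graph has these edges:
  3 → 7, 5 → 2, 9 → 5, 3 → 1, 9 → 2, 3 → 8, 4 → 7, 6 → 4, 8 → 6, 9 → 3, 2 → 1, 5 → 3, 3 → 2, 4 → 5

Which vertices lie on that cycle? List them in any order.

3, 4, 5, 6, 8

DFS with gray/black marking from 3:
3 gray
  7 gray
  7 black
  8 gray
    6 gray
      4 gray
        5 gray
          5→3: 3 is gray → back edge
Back edge closes the cycle 3 → 8 → 6 → 4 → 5 → 3; its vertices are {3, 4, 5, 6, 8}.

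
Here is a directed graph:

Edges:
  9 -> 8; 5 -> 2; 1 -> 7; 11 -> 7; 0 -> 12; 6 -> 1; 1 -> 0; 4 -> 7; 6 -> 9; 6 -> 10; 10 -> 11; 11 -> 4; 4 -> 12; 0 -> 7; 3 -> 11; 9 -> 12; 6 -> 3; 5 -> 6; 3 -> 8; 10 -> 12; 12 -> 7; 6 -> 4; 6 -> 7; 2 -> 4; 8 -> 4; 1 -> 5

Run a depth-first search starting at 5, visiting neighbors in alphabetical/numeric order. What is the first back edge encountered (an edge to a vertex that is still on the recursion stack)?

DFS from 5 (visiting neighbors in alphabetical/numeric order); mark gray on enter, black on exit:
5 gray
  2 gray
    4 gray
      7 gray
      7 black
      12 gray
        12→7: 7 black — skip
      12 black
    4 black
  2 black
  6 gray
    1 gray
      0 gray
        0→7: 7 black — skip
        0→12: 12 black — skip
      0 black
      1→5: 5 is gray → back edge
First back edge: 1 → 5.

1→5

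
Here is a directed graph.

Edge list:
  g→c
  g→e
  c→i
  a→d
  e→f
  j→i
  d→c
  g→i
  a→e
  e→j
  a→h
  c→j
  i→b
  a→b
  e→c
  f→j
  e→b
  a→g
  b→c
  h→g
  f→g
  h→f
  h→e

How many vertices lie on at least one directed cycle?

7

A vertex is on a directed cycle iff it belongs to a strongly connected component of size ≥ 2 (or has a self-loop).
The vertices on cycles are {b, c, e, f, g, i, j} — 7 in total.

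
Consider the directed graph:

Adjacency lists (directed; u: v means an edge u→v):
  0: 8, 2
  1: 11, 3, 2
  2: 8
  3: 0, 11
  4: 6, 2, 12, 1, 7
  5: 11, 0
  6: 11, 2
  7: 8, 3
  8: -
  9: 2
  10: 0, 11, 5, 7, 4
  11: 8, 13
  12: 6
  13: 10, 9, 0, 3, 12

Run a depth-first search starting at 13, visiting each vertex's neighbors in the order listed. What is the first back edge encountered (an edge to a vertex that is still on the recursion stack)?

11->13

DFS from 13 (visiting each vertex's neighbors in the order listed); mark gray on enter, black on exit:
13 gray
  10 gray
    0 gray
      8 gray
      8 black
      2 gray
        2→8: 8 black — skip
      2 black
    0 black
    11 gray
      11→8: 8 black — skip
      11→13: 13 is gray → back edge
First back edge: 11 → 13.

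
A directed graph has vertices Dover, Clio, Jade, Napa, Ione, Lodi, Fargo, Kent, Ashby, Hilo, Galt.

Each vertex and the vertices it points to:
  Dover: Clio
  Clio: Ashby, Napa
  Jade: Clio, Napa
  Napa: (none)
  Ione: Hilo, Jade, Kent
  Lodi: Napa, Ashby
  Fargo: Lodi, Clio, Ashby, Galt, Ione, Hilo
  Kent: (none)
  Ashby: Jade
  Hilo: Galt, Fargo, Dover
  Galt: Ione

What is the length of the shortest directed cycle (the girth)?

2

For each vertex v, BFS finds the shortest path from v back to v.
The shortest such closed walk is Hilo → Fargo → Hilo, length 2.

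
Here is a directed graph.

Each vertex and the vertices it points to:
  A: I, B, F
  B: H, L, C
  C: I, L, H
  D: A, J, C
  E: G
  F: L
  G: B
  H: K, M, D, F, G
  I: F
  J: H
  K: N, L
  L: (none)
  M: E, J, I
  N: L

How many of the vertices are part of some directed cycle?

9

A vertex is on a directed cycle iff it belongs to a strongly connected component of size ≥ 2 (or has a self-loop).
The vertices on cycles are {A, B, C, D, E, G, H, J, M} — 9 in total.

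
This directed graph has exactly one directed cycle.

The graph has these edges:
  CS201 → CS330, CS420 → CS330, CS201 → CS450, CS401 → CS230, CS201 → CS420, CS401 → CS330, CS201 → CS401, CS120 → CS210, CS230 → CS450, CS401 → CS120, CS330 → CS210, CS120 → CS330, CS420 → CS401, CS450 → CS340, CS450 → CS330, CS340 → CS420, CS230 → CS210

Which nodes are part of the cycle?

DFS with gray/black marking from CS401:
CS401 gray
  CS230 gray
    CS210 gray
    CS210 black
    CS450 gray
      CS330 gray
        CS330→CS210: CS210 black — skip
      CS330 black
      CS340 gray
        CS420 gray
          CS420→CS401: CS401 is gray → back edge
Back edge closes the cycle CS401 → CS230 → CS450 → CS340 → CS420 → CS401; its vertices are {CS230, CS340, CS401, CS420, CS450}.

CS230, CS340, CS401, CS420, CS450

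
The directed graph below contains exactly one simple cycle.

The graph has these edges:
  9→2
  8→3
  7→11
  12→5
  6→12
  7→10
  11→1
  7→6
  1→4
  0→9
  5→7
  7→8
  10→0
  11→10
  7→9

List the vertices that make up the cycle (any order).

5, 6, 7, 12

DFS with gray/black marking from 7:
7 gray
  11 gray
    10 gray
      0 gray
        9 gray
          2 gray
          2 black
        9 black
      0 black
    10 black
    1 gray
      4 gray
      4 black
    1 black
  11 black
  7→9: 9 black — skip
  7→10: 10 black — skip
  6 gray
    12 gray
      5 gray
        5→7: 7 is gray → back edge
Back edge closes the cycle 7 → 6 → 12 → 5 → 7; its vertices are {5, 6, 7, 12}.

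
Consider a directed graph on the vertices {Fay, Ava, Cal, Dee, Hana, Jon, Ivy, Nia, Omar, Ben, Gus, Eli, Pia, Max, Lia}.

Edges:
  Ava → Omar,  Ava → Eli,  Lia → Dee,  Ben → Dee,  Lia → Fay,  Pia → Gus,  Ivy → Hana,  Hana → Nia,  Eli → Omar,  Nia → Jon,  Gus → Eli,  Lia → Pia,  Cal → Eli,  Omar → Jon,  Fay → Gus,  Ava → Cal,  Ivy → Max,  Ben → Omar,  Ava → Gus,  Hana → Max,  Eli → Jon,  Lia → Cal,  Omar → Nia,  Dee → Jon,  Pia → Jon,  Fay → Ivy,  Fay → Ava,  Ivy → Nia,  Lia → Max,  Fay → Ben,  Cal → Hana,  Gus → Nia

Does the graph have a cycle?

DFS with white/gray/black marking, starting from Ben:
Ben gray
  Dee gray
    Jon gray
    Jon black
  Dee black
  Omar gray
    Omar→Jon: Jon black — skip
    Nia gray
      Nia→Jon: Jon black — skip
    Nia black
  Omar black
Ben black
Fay gray
  Fay→Ben: Ben black — skip
  Gus gray
    Gus→Nia: Nia black — skip
    Eli gray
      Eli→Omar: Omar black — skip
      Eli→Jon: Jon black — skip
    Eli black
  Gus black
  Ivy gray
    Hana gray
      Hana→Nia: Nia black — skip
      Max gray
      Max black
    Hana black
    Ivy→Nia: Nia black — skip
    Ivy→Max: Max black — skip
  Ivy black
  Ava gray
    Ava→Eli: Eli black — skip
    Ava→Gus: Gus black — skip
    Ava→Omar: Omar black — skip
    Cal gray
      Cal→Hana: Hana black — skip
      Cal→Eli: Eli black — skip
    Cal black
  Ava black
Fay black
Pia gray
  Pia→Jon: Jon black — skip
  Pia→Gus: Gus black — skip
Pia black
Lia gray
  Lia→Max: Max black — skip
  Lia→Dee: Dee black — skip
  Lia→Pia: Pia black — skip
  Lia→Fay: Fay black — skip
  Lia→Cal: Cal black — skip
Lia black
Every edge goes to a white or black vertex — no back edge, so the graph is acyclic.

No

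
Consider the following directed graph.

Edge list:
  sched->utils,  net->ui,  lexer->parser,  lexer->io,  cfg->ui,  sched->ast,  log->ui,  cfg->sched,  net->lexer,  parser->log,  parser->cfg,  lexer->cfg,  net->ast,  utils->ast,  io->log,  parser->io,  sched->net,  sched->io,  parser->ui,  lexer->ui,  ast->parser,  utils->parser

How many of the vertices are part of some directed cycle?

7

A vertex is on a directed cycle iff it belongs to a strongly connected component of size ≥ 2 (or has a self-loop).
The vertices on cycles are {ast, cfg, net, lexer, sched, utils, parser} — 7 in total.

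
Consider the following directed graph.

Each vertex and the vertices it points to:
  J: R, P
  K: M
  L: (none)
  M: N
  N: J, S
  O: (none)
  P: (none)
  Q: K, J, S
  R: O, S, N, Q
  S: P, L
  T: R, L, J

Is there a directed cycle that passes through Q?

Q is on a cycle iff Q can reach itself via ≥1 edge.
Q → J → R → Q — yes.

Yes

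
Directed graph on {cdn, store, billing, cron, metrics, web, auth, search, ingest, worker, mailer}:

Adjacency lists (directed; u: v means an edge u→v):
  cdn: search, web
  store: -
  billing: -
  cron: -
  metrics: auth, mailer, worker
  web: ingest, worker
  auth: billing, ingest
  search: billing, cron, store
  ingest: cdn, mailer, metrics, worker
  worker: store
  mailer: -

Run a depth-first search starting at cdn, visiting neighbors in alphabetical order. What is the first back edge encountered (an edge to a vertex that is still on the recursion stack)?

ingest->cdn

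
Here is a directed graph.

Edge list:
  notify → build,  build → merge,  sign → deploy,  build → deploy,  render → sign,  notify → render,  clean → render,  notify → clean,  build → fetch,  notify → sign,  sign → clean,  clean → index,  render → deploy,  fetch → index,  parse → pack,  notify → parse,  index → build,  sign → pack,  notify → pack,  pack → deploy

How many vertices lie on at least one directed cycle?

6

A vertex is on a directed cycle iff it belongs to a strongly connected component of size ≥ 2 (or has a self-loop).
The vertices on cycles are {sign, build, clean, fetch, index, render} — 6 in total.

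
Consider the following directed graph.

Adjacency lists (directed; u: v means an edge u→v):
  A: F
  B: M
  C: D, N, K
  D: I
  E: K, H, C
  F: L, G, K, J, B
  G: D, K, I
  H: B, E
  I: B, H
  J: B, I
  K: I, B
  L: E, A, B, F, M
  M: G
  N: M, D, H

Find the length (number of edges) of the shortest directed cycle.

2

For each vertex v, BFS finds the shortest path from v back to v.
The shortest such closed walk is L → F → L, length 2.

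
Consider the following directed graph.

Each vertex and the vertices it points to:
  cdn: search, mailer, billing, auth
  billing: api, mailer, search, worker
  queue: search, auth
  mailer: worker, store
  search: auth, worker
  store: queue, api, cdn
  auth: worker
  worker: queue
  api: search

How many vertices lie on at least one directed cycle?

A vertex is on a directed cycle iff it belongs to a strongly connected component of size ≥ 2 (or has a self-loop).
The vertices on cycles are {cdn, auth, queue, store, mailer, search, worker, billing} — 8 in total.

8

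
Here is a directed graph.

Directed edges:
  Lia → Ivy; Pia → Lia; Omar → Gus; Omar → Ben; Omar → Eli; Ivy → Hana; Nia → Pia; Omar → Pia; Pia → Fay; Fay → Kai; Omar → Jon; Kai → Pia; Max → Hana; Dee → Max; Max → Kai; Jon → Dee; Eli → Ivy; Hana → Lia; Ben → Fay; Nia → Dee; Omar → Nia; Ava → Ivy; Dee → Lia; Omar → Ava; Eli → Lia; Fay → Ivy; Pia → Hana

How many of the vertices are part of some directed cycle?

6

A vertex is on a directed cycle iff it belongs to a strongly connected component of size ≥ 2 (or has a self-loop).
The vertices on cycles are {Fay, Ivy, Kai, Lia, Pia, Hana} — 6 in total.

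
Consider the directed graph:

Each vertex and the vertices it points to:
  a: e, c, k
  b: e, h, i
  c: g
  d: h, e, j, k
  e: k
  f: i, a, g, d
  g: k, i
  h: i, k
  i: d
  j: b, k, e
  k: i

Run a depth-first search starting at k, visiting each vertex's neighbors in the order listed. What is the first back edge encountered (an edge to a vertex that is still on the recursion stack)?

h→i

DFS from k (visiting each vertex's neighbors in the order listed); mark gray on enter, black on exit:
k gray
  i gray
    d gray
      h gray
        h→i: i is gray → back edge
First back edge: h → i.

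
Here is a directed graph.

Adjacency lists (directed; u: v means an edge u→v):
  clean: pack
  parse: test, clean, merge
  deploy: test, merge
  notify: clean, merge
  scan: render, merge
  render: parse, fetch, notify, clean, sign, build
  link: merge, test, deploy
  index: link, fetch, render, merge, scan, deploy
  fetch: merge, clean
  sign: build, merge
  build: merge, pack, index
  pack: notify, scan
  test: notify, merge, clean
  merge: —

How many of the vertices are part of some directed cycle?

13

A vertex is on a directed cycle iff it belongs to a strongly connected component of size ≥ 2 (or has a self-loop).
The vertices on cycles are {link, pack, scan, sign, test, build, clean, fetch, index, parse, deploy, notify, render} — 13 in total.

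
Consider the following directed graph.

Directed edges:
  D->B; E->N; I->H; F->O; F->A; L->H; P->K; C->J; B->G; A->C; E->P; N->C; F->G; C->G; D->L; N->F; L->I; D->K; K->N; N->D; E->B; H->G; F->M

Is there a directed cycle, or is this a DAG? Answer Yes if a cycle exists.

Yes

DFS with white/gray/black marking, starting from O:
O gray
O black
J gray
J black
G gray
G black
H gray
  H→G: G black — skip
H black
B gray
  B→G: G black — skip
B black
P gray
  K gray
    N gray
      D gray
        L gray
          L→H: H black — skip
          I gray
            I→H: H black — skip
          I black
        L black
        D→K: K is gray → back edge
Back edge found, so a cycle exists: K → N → D → K.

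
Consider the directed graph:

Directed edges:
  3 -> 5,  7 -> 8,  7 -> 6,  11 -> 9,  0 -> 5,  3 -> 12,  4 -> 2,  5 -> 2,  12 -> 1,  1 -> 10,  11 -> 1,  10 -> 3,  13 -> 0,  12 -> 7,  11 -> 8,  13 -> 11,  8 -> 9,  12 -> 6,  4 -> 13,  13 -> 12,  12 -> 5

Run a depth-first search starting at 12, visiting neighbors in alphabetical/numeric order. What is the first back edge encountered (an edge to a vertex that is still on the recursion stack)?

3->12

DFS from 12 (visiting neighbors in alphabetical/numeric order); mark gray on enter, black on exit:
12 gray
  1 gray
    10 gray
      3 gray
        5 gray
          2 gray
          2 black
        5 black
        3→12: 12 is gray → back edge
First back edge: 3 → 12.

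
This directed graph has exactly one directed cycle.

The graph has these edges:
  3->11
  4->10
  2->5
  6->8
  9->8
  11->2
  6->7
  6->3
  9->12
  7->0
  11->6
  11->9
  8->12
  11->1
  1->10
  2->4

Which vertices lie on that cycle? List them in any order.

3, 6, 11

DFS with gray/black marking from 3:
3 gray
  11 gray
    2 gray
      4 gray
        10 gray
        10 black
      4 black
      5 gray
      5 black
    2 black
    9 gray
      12 gray
      12 black
      8 gray
        8→12: 12 black — skip
      8 black
    9 black
    1 gray
      1→10: 10 black — skip
    1 black
    6 gray
      7 gray
        0 gray
        0 black
      7 black
      6→3: 3 is gray → back edge
Back edge closes the cycle 3 → 11 → 6 → 3; its vertices are {3, 6, 11}.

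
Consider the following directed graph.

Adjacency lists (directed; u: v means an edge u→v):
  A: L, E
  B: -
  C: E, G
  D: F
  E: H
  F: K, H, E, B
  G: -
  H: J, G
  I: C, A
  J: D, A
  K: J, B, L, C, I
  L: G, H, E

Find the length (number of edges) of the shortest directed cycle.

4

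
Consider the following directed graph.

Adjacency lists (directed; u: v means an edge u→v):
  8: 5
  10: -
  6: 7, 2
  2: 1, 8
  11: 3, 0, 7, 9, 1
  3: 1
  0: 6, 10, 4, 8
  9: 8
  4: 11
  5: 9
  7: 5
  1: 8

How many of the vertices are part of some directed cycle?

6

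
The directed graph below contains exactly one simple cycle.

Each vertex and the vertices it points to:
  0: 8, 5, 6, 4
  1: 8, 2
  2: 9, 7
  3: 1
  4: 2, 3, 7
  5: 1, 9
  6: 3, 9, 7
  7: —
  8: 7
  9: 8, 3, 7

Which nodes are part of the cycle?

1, 2, 3, 9

DFS with gray/black marking from 3:
3 gray
  1 gray
    8 gray
      7 gray
      7 black
    8 black
    2 gray
      9 gray
        9→8: 8 black — skip
        9→3: 3 is gray → back edge
Back edge closes the cycle 3 → 1 → 2 → 9 → 3; its vertices are {1, 2, 3, 9}.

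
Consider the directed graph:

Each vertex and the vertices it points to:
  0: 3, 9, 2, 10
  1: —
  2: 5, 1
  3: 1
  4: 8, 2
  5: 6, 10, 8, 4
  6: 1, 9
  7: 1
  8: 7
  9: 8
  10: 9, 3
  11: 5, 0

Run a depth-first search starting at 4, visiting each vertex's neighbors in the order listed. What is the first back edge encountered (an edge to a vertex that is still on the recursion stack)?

5→4

DFS from 4 (visiting each vertex's neighbors in the order listed); mark gray on enter, black on exit:
4 gray
  8 gray
    7 gray
      1 gray
      1 black
    7 black
  8 black
  2 gray
    5 gray
      6 gray
        6→1: 1 black — skip
        9 gray
          9→8: 8 black — skip
        9 black
      6 black
      10 gray
        10→9: 9 black — skip
        3 gray
          3→1: 1 black — skip
        3 black
      10 black
      5→8: 8 black — skip
      5→4: 4 is gray → back edge
First back edge: 5 → 4.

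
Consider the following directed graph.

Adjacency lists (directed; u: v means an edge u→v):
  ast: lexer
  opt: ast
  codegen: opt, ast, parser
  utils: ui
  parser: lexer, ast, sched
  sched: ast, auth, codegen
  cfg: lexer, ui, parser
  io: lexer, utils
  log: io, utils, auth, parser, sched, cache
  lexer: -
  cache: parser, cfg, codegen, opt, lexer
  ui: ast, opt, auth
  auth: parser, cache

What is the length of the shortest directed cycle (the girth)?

For each vertex v, BFS finds the shortest path from v back to v.
The shortest such closed walk is sched → codegen → parser → sched, length 3.

3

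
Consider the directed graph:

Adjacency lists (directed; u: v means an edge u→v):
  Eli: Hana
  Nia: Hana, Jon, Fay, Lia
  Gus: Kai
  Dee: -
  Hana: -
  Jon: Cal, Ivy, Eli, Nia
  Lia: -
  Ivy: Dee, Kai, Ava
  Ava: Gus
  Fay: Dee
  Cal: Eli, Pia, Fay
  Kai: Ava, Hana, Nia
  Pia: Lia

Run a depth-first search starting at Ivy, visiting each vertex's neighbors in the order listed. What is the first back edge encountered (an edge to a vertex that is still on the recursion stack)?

Gus->Kai

DFS from Ivy (visiting each vertex's neighbors in the order listed); mark gray on enter, black on exit:
Ivy gray
  Dee gray
  Dee black
  Kai gray
    Ava gray
      Gus gray
        Gus→Kai: Kai is gray → back edge
First back edge: Gus → Kai.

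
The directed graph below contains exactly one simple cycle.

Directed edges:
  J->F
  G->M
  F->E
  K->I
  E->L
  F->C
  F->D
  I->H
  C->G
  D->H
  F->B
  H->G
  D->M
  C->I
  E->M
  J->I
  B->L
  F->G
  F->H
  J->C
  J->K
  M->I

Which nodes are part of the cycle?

G, H, I, M

DFS with gray/black marking from I:
I gray
  H gray
    G gray
      M gray
        M→I: I is gray → back edge
Back edge closes the cycle I → H → G → M → I; its vertices are {G, H, I, M}.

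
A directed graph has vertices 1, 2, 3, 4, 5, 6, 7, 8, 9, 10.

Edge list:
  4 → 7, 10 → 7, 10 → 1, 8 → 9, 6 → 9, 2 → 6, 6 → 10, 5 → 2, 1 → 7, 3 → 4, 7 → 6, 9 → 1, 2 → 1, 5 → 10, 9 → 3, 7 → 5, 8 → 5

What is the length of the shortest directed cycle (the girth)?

3

For each vertex v, BFS finds the shortest path from v back to v.
The shortest such closed walk is 5 → 10 → 7 → 5, length 3.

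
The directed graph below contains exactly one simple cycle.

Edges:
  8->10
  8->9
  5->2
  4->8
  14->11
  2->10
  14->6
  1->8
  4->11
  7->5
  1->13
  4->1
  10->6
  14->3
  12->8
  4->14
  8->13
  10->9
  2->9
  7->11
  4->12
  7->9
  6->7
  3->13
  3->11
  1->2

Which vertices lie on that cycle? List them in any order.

2, 5, 6, 7, 10

DFS with gray/black marking from 6:
6 gray
  7 gray
    11 gray
    11 black
    5 gray
      2 gray
        9 gray
        9 black
        10 gray
          10→6: 6 is gray → back edge
Back edge closes the cycle 6 → 7 → 5 → 2 → 10 → 6; its vertices are {2, 5, 6, 7, 10}.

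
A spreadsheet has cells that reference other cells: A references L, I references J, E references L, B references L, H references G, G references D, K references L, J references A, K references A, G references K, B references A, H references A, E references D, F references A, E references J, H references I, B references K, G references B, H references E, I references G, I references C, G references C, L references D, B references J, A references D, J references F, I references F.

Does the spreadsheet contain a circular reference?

No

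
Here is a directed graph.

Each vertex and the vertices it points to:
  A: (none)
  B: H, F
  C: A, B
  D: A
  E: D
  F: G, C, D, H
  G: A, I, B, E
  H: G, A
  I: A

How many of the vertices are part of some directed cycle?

A vertex is on a directed cycle iff it belongs to a strongly connected component of size ≥ 2 (or has a self-loop).
The vertices on cycles are {B, C, F, G, H} — 5 in total.

5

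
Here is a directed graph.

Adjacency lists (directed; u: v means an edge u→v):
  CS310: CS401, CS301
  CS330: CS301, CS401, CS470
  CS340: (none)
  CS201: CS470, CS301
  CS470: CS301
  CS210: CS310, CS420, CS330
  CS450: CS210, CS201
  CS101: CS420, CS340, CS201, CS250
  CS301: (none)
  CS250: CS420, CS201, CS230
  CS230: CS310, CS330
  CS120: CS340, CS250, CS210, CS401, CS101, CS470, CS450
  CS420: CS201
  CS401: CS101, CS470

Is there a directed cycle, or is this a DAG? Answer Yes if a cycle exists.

DFS with white/gray/black marking, starting from CS420:
CS420 gray
  CS201 gray
    CS470 gray
      CS301 gray
      CS301 black
    CS470 black
    CS201→CS301: CS301 black — skip
  CS201 black
CS420 black
CS310 gray
  CS401 gray
    CS101 gray
      CS101→CS420: CS420 black — skip
      CS340 gray
      CS340 black
      CS101→CS201: CS201 black — skip
      CS250 gray
        CS250→CS420: CS420 black — skip
        CS250→CS201: CS201 black — skip
        CS230 gray
          CS230→CS310: CS310 is gray → back edge
Back edge found, so a cycle exists: CS310 → CS401 → CS101 → CS250 → CS230 → CS310.

Yes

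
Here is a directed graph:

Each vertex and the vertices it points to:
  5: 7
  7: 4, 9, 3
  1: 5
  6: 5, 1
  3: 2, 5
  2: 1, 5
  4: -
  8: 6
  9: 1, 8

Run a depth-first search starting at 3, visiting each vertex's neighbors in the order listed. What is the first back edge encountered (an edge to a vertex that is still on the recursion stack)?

9→1

DFS from 3 (visiting each vertex's neighbors in the order listed); mark gray on enter, black on exit:
3 gray
  2 gray
    1 gray
      5 gray
        7 gray
          4 gray
          4 black
          9 gray
            9→1: 1 is gray → back edge
First back edge: 9 → 1.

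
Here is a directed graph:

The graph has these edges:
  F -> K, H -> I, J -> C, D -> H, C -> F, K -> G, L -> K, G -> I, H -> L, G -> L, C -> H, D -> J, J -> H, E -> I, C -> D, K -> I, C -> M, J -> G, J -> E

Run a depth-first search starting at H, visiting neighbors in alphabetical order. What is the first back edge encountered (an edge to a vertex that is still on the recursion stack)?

DFS from H (visiting neighbors in alphabetical order); mark gray on enter, black on exit:
H gray
  I gray
  I black
  L gray
    K gray
      G gray
        G→I: I black — skip
        G→L: L is gray → back edge
First back edge: G → L.

G→L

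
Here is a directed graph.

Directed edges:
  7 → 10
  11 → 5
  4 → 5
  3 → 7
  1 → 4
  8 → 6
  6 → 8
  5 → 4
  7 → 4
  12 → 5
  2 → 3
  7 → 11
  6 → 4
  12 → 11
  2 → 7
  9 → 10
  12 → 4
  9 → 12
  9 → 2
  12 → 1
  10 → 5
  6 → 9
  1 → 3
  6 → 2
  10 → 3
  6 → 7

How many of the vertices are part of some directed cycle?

7

A vertex is on a directed cycle iff it belongs to a strongly connected component of size ≥ 2 (or has a self-loop).
The vertices on cycles are {3, 4, 5, 6, 7, 8, 10} — 7 in total.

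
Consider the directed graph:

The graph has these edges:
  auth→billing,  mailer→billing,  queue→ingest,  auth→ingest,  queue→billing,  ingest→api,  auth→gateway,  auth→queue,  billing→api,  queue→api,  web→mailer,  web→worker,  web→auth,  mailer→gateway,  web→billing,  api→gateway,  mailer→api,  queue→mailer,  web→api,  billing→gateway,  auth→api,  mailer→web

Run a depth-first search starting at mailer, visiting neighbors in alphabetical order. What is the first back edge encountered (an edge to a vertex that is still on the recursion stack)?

queue→mailer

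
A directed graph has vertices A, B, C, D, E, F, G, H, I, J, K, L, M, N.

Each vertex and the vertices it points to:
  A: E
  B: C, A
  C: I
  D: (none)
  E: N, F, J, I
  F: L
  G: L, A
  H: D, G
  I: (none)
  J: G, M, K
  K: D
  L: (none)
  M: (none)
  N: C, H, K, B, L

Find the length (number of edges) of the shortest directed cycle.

For each vertex v, BFS finds the shortest path from v back to v.
The shortest such closed walk is E → J → G → A → E, length 4.

4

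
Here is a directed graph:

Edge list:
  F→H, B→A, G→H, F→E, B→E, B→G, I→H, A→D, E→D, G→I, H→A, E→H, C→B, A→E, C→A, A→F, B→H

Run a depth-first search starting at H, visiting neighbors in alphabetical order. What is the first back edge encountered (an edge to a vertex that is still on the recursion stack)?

E->H

DFS from H (visiting neighbors in alphabetical order); mark gray on enter, black on exit:
H gray
  A gray
    D gray
    D black
    E gray
      E→D: D black — skip
      E→H: H is gray → back edge
First back edge: E → H.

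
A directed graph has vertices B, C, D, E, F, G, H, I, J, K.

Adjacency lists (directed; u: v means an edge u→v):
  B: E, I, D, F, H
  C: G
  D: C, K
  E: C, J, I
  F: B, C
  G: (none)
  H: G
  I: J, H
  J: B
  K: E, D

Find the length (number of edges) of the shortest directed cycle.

2

For each vertex v, BFS finds the shortest path from v back to v.
The shortest such closed walk is B → F → B, length 2.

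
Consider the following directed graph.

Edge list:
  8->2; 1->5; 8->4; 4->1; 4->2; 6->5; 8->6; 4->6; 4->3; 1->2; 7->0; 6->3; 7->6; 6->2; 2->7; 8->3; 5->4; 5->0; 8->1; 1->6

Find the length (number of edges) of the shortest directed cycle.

3

For each vertex v, BFS finds the shortest path from v back to v.
The shortest such closed walk is 1 → 5 → 4 → 1, length 3.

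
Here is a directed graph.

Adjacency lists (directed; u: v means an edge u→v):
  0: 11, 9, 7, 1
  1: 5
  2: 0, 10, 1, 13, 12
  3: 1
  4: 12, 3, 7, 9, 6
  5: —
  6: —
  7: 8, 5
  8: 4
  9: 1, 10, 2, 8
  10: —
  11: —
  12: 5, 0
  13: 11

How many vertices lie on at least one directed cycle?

7

A vertex is on a directed cycle iff it belongs to a strongly connected component of size ≥ 2 (or has a self-loop).
The vertices on cycles are {0, 2, 4, 7, 8, 9, 12} — 7 in total.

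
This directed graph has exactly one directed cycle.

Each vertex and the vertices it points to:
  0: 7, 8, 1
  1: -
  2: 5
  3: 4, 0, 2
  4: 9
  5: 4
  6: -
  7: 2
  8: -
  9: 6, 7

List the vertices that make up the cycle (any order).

2, 4, 5, 7, 9

DFS with gray/black marking from 2:
2 gray
  5 gray
    4 gray
      9 gray
        6 gray
        6 black
        7 gray
          7→2: 2 is gray → back edge
Back edge closes the cycle 2 → 5 → 4 → 9 → 7 → 2; its vertices are {2, 4, 5, 7, 9}.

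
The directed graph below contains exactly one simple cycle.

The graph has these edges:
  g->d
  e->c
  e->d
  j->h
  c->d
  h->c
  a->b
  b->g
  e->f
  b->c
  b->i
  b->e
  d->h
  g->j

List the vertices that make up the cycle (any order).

DFS with gray/black marking from c:
c gray
  d gray
    h gray
      h→c: c is gray → back edge
Back edge closes the cycle c → d → h → c; its vertices are {c, d, h}.

c, d, h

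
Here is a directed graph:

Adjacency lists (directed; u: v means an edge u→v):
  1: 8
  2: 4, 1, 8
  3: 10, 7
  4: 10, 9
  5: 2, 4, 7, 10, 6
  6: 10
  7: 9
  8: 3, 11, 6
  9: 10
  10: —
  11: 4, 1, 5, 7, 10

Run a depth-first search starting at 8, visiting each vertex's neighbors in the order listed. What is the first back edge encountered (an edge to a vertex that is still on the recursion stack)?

DFS from 8 (visiting each vertex's neighbors in the order listed); mark gray on enter, black on exit:
8 gray
  3 gray
    10 gray
    10 black
    7 gray
      9 gray
        9→10: 10 black — skip
      9 black
    7 black
  3 black
  11 gray
    4 gray
      4→10: 10 black — skip
      4→9: 9 black — skip
    4 black
    1 gray
      1→8: 8 is gray → back edge
First back edge: 1 → 8.

1->8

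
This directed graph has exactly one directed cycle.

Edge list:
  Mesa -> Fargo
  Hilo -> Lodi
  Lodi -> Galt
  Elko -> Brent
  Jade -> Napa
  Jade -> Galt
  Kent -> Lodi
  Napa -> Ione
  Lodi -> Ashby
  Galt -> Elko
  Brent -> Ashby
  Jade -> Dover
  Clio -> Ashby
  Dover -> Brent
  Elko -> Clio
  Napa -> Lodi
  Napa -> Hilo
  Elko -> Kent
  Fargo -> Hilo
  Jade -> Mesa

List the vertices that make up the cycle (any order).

DFS with gray/black marking from Galt:
Galt gray
  Elko gray
    Brent gray
      Ashby gray
      Ashby black
    Brent black
    Clio gray
      Clio→Ashby: Ashby black — skip
    Clio black
    Kent gray
      Lodi gray
        Lodi→Galt: Galt is gray → back edge
Back edge closes the cycle Galt → Elko → Kent → Lodi → Galt; its vertices are {Elko, Galt, Kent, Lodi}.

Elko, Galt, Kent, Lodi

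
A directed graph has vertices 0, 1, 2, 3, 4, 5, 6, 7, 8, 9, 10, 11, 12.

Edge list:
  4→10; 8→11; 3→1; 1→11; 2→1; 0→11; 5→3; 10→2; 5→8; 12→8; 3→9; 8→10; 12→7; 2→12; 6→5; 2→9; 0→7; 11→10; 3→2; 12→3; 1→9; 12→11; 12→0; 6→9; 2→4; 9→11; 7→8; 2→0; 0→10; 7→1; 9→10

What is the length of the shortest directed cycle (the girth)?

3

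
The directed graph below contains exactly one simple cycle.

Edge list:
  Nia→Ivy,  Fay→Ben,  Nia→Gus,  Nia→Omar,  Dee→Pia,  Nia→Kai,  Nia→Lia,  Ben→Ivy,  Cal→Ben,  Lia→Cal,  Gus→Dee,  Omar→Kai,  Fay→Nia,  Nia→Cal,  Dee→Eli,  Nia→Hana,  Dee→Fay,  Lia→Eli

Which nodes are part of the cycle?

Dee, Fay, Gus, Nia

DFS with gray/black marking from Dee:
Dee gray
  Eli gray
  Eli black
  Fay gray
    Nia gray
      Cal gray
        Ben gray
          Ivy gray
          Ivy black
        Ben black
      Cal black
      Kai gray
      Kai black
      Lia gray
        Lia→Eli: Eli black — skip
        Lia→Cal: Cal black — skip
      Lia black
      Gus gray
        Gus→Dee: Dee is gray → back edge
Back edge closes the cycle Dee → Fay → Nia → Gus → Dee; its vertices are {Dee, Fay, Gus, Nia}.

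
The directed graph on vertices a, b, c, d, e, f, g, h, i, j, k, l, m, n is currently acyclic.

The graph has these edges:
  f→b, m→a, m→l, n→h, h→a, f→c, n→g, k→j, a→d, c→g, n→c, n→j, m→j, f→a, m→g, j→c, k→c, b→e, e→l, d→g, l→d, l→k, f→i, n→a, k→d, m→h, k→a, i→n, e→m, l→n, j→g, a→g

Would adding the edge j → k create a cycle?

Yes

Adding j→k creates a cycle iff k can already reach j.
Path from k: k → j.
So k → … → j → k is a cycle.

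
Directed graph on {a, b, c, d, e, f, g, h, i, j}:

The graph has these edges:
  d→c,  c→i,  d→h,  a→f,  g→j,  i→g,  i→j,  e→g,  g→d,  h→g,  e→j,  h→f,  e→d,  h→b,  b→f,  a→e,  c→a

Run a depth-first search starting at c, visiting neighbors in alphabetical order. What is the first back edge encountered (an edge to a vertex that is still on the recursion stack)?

DFS from c (visiting neighbors in alphabetical order); mark gray on enter, black on exit:
c gray
  a gray
    e gray
      d gray
        d→c: c is gray → back edge
First back edge: d → c.

d→c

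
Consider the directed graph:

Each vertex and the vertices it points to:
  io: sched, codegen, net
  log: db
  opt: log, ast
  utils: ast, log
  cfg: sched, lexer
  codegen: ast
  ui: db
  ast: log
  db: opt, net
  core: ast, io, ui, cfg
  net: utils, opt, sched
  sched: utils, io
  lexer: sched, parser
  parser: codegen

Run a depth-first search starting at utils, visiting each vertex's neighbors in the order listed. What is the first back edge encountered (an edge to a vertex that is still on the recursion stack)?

opt→log

DFS from utils (visiting each vertex's neighbors in the order listed); mark gray on enter, black on exit:
utils gray
  ast gray
    log gray
      db gray
        opt gray
          opt→log: log is gray → back edge
First back edge: opt → log.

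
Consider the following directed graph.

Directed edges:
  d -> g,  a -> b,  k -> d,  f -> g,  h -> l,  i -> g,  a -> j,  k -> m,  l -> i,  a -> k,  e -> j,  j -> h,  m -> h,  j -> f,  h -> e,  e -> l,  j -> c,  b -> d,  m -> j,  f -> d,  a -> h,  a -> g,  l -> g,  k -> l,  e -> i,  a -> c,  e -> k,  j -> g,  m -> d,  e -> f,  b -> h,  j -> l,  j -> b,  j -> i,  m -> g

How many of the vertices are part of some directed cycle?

A vertex is on a directed cycle iff it belongs to a strongly connected component of size ≥ 2 (or has a self-loop).
The vertices on cycles are {b, e, h, j, k, m} — 6 in total.

6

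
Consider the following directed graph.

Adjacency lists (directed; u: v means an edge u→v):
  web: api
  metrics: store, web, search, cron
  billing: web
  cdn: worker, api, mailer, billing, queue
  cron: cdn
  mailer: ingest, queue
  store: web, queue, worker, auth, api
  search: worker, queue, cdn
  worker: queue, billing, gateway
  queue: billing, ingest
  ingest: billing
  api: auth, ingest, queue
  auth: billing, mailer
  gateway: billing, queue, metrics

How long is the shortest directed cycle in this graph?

4

For each vertex v, BFS finds the shortest path from v back to v.
The shortest such closed walk is metrics → store → worker → gateway → metrics, length 4.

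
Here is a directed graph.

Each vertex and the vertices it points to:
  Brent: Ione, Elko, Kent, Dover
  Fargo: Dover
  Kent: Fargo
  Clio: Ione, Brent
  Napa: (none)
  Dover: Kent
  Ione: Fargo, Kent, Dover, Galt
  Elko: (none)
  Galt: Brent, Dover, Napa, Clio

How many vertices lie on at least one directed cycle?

7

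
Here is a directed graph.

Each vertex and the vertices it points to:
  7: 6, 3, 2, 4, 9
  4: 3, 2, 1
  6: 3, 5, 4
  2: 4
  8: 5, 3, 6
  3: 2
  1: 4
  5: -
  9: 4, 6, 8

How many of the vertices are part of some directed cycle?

4

A vertex is on a directed cycle iff it belongs to a strongly connected component of size ≥ 2 (or has a self-loop).
The vertices on cycles are {1, 2, 3, 4} — 4 in total.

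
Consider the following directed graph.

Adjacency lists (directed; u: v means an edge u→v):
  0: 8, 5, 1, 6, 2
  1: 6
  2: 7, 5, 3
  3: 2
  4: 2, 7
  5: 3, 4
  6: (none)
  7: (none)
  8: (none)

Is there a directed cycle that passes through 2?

Yes

2 is on a cycle iff 2 can reach itself via ≥1 edge.
2 → 3 → 2 — yes.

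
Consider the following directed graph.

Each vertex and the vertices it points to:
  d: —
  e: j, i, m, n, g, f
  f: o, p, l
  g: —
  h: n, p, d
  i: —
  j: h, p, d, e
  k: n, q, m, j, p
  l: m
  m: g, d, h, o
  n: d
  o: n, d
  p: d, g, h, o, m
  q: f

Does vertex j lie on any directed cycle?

Yes

j is on a cycle iff j can reach itself via ≥1 edge.
j → e → j — yes.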